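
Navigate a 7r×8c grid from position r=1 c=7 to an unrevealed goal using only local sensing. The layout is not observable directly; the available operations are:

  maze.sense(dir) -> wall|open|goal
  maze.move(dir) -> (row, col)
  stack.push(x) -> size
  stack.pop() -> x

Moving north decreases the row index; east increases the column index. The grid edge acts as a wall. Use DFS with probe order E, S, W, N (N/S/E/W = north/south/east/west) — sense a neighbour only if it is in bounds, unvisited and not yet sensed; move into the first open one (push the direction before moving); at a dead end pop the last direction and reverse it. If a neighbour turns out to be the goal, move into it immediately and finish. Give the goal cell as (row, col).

> maze.sense dir→south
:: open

> stack.push x→south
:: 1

> maze.move dir→south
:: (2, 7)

> maze.sense dir→south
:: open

> stack.push x→south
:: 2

> maze.move dir→south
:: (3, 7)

> maze.sense dir→south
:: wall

> maze.sense dir→west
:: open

> stack.push x→west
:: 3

> maze.move dir→west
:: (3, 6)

> maze.sense dir→south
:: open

> stack.push x→south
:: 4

> maze.move dir→south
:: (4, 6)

> maze.sense dir→south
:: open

> stack.push x→south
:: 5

> maze.move dir→south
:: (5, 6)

> maze.sense dir→east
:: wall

> maze.sense dir→south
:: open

> stack.push x→south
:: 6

> maze.move dir→south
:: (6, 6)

> maze.sense dir→east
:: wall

> maze.sense dir→west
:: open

> stack.push x→west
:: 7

> maze.move dir→west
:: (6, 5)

> maze.sense dir→west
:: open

> stack.push x→west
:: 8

> maze.move dir→west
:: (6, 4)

> maze.sense dir→west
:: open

> stack.push x→west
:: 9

> maze.move dir→west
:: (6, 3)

> maze.sense dir→west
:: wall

> maze.sense dir→north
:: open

> stack.push x→north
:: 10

> maze.move dir→north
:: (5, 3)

> maze.sense dir→east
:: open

> stack.push x→east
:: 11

> maze.move dir→east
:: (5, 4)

> maze.sense dir→east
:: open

> stack.push x→east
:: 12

> maze.move dir→east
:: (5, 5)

> maze.sense dir→north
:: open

> stack.push x→north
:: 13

> maze.move dir→north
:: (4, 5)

> maze.sense dir→west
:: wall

> maze.sense dir→north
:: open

> stack.push x→north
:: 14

> maze.move dir→north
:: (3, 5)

> maze.sense dir→west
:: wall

> maze.sense dir→north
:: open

> stack.push x→north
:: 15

> maze.move dir→north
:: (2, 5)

> maze.sense dir→east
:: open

> stack.push x→east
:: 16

> maze.move dir→east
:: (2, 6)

> maze.sense dir→north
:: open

> stack.push x→north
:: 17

> maze.move dir→north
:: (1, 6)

> maze.sense dir→west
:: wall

> maze.sense dir→north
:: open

> stack.push x→north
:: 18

> maze.move dir→north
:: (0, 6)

> maze.sense dir→east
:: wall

> maze.sense dir→west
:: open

> stack.push x→west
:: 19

> maze.move dir→west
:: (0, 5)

> maze.sense dir→west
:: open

> stack.push x→west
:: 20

> maze.move dir→west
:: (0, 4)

> maze.sense dir→south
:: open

> stack.push x→south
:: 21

> maze.move dir→south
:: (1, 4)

> maze.sense dir→south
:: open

> stack.push x→south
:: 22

> maze.move dir→south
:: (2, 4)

> maze.sense dir→west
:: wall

> stack.pop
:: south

> maze.move dir→north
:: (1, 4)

> maze.sense dir→west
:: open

> stack.push x→west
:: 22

> maze.move dir→west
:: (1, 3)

> maze.sense dir→west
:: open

> stack.push x→west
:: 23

> maze.move dir→west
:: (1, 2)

> maze.sense dir→south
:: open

> stack.push x→south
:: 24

> maze.move dir→south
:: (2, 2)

> maze.sense dir→south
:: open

> stack.push x→south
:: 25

> maze.move dir→south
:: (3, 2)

> maze.sense dir→east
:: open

> stack.push x→east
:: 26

> maze.move dir→east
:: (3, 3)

> maze.sense dir→south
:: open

> stack.push x→south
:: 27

> maze.move dir→south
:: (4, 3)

> maze.sense dir→west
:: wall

> stack.pop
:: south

> maze.move dir→north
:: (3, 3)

> stack.pop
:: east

> maze.move dir→west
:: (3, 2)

> maze.sense dir→west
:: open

> stack.push x→west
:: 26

> maze.move dir→west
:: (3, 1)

> maze.sense dir→south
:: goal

> maze.move dir→south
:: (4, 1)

Answer: (4, 1)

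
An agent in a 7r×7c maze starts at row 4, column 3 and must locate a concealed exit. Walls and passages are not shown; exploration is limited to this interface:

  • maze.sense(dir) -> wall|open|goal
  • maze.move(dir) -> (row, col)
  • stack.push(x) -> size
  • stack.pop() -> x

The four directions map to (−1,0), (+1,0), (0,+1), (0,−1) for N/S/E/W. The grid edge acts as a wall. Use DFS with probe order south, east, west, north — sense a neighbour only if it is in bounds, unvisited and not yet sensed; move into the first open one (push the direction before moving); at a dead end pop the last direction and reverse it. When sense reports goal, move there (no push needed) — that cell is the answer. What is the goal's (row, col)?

Calling maze.sense passing dir=south, giving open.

I invoke stack.push passing x=south, giving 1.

Using maze.move passing dir=south, and get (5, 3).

I try maze.sense passing dir=south, giving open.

I invoke stack.push passing x=south, giving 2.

I try maze.move passing dir=south, which returns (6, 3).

Calling maze.sense passing dir=east, giving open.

I run stack.push passing x=east, and observe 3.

I try maze.move passing dir=east, → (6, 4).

Calling maze.sense passing dir=east, — result: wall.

Then maze.sense passing dir=north, and get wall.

I call stack.pop(), and see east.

Then maze.move passing dir=west, and get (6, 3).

Calling maze.sense passing dir=west, — result: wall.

Using stack.pop, yielding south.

Now I run maze.move passing dir=north, — result: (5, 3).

I call maze.sense passing dir=west, : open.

I use stack.push passing x=west, : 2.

Calling maze.move passing dir=west, which returns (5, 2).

I try maze.sense passing dir=west, giving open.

I call stack.push passing x=west, yielding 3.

Now I run maze.move passing dir=west, and get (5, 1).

Calling maze.sense passing dir=south, → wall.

Now I run maze.sense passing dir=west, giving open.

Using stack.push passing x=west, which returns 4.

Calling maze.move passing dir=west, and get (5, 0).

Calling maze.sense passing dir=south, : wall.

Using maze.sense passing dir=north, → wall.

Calling stack.pop, : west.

I invoke maze.move passing dir=east, which returns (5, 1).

Using maze.sense passing dir=north, yielding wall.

I invoke stack.pop, and see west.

I try maze.move passing dir=east, and see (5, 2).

Now I run maze.sense passing dir=north, and observe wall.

Now I run stack.pop, : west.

I run maze.move passing dir=east, which returns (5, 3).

Then stack.pop, yielding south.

Using maze.move passing dir=north, and get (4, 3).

Calling maze.sense passing dir=east, and observe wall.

Calling maze.sense passing dir=north, : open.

I use stack.push passing x=north, which returns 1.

Now I run maze.move passing dir=north, and get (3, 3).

Then maze.sense passing dir=east, which returns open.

Next I call stack.push passing x=east, and observe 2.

Calling maze.move passing dir=east, — result: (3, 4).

I try maze.sense passing dir=east, : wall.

I call maze.sense passing dir=north, and see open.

Using stack.push passing x=north, and observe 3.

I try maze.move passing dir=north, → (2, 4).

Calling maze.sense passing dir=east, : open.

Calling stack.push passing x=east, — result: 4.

Now I run maze.move passing dir=east, — result: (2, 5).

Invoking maze.sense passing dir=east, and get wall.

Using maze.sense passing dir=north, giving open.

Invoking stack.push passing x=north, which returns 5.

Now I run maze.move passing dir=north, — result: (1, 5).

Calling maze.sense passing dir=east, yielding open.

Next I call stack.push passing x=east, : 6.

I run maze.move passing dir=east, : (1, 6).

I use maze.sense passing dir=north, — result: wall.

I invoke stack.pop, giving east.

I try maze.move passing dir=west, which returns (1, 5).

Now I run maze.sense passing dir=west, yielding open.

Next I call stack.push passing x=west, and get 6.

Invoking maze.move passing dir=west, giving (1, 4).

Invoking maze.sense passing dir=west, and get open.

I try stack.push passing x=west, yielding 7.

Now I run maze.move passing dir=west, : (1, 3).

I run maze.sense passing dir=south, — result: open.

Then stack.push passing x=south, which returns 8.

Next I call maze.move passing dir=south, : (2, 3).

I run maze.sense passing dir=west, and see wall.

I use stack.pop, and get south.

Now I run maze.move passing dir=north, which returns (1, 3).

I try maze.sense passing dir=west, which returns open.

Invoking stack.push passing x=west, and observe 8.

Invoking maze.move passing dir=west, which returns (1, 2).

Calling maze.sense passing dir=west, → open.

I run stack.push passing x=west, and observe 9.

I try maze.move passing dir=west, and observe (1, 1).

Invoking maze.sense passing dir=south, and get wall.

I run maze.sense passing dir=west, and observe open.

Now I run stack.push passing x=west, and get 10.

I try maze.move passing dir=west, : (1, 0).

Invoking maze.sense passing dir=south, and observe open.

I run stack.push passing x=south, and observe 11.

I try maze.move passing dir=south, — result: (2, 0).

I try maze.sense passing dir=south, which returns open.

Next I call stack.push passing x=south, — result: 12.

I run maze.move passing dir=south, which returns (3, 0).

I use maze.sense passing dir=east, and observe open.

Now I run stack.push passing x=east, and get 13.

Next I call maze.move passing dir=east, which returns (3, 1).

Using maze.sense passing dir=east, yielding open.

I invoke stack.push passing x=east, and observe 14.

Using maze.move passing dir=east, → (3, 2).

Calling stack.pop(), — result: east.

Next I call maze.move passing dir=west, yielding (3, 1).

Invoking stack.pop, → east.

I invoke maze.move passing dir=west, yielding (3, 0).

I run stack.pop(), and observe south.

Using maze.move passing dir=north, which returns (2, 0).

I call stack.pop, and observe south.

Now I run maze.move passing dir=north, yielding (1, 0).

I call maze.sense passing dir=north, and see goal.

Using maze.move passing dir=north, and see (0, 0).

Answer: (0, 0)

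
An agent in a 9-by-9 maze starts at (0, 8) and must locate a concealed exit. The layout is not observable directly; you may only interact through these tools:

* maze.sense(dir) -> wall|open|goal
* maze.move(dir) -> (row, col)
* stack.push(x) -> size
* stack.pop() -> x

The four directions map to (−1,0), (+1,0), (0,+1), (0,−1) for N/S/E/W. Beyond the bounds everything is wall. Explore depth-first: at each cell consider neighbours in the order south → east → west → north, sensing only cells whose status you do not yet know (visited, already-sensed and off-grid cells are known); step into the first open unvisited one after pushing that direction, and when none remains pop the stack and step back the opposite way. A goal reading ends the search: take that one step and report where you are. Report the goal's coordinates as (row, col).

> sense dir: south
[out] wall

> sense dir: west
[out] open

> push x: west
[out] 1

> move dir: west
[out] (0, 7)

> sense dir: south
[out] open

> push x: south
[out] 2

> move dir: south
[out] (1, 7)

> sense dir: south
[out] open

> push x: south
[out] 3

> move dir: south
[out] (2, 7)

> sense dir: south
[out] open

> push x: south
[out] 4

> move dir: south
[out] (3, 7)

> sense dir: south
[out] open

> push x: south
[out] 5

> move dir: south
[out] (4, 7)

> sense dir: south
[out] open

> push x: south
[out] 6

> move dir: south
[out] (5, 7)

> sense dir: south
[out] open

> push x: south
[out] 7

> move dir: south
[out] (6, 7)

> sense dir: south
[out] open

> push x: south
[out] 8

> move dir: south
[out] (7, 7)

> sense dir: south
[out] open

> push x: south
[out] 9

> move dir: south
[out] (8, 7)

> sense dir: east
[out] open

> push x: east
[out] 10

> move dir: east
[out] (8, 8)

> sense dir: north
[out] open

> push x: north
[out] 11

> move dir: north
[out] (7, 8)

> sense dir: north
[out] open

> push x: north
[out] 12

> move dir: north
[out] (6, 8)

> sense dir: north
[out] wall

> pop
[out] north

> move dir: south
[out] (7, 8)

> pop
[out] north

> move dir: south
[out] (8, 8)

> pop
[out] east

> move dir: west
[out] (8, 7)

> sense dir: west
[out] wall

> pop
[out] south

> move dir: north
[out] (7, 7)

> sense dir: west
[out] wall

> pop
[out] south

> move dir: north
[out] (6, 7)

> sense dir: west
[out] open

> push x: west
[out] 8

> move dir: west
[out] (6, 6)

> sense dir: west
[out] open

> push x: west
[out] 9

> move dir: west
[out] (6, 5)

> sense dir: south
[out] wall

> sense dir: west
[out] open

> push x: west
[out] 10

> move dir: west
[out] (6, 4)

> sense dir: south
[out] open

> push x: south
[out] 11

> move dir: south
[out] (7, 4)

> sense dir: south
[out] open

> push x: south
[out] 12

> move dir: south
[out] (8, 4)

> sense dir: east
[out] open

> push x: east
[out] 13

> move dir: east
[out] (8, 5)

> pop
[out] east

> move dir: west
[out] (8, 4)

> sense dir: west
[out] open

> push x: west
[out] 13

> move dir: west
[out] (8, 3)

> sense dir: west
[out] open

> push x: west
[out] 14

> move dir: west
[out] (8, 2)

> sense dir: west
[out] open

> push x: west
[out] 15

> move dir: west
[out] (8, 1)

> sense dir: west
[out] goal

> move dir: west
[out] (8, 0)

Answer: (8, 0)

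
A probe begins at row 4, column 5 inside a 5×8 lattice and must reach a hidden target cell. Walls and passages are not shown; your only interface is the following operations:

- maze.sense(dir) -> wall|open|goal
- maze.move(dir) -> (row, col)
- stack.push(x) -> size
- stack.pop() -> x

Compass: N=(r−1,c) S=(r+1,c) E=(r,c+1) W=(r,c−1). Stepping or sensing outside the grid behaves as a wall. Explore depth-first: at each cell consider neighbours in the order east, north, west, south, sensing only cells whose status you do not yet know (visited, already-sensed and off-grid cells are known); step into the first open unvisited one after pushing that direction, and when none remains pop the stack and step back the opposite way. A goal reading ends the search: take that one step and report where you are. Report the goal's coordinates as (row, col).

·→ maze.sense(dir: east)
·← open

·→ stack.push(x: east)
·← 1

·→ maze.move(dir: east)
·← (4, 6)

·→ maze.sense(dir: east)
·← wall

·→ maze.sense(dir: north)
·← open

·→ stack.push(x: north)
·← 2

·→ maze.move(dir: north)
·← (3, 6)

·→ maze.sense(dir: east)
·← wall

·→ maze.sense(dir: north)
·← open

·→ stack.push(x: north)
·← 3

·→ maze.move(dir: north)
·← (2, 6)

·→ maze.sense(dir: east)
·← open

·→ stack.push(x: east)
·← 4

·→ maze.move(dir: east)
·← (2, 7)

·→ maze.sense(dir: north)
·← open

·→ stack.push(x: north)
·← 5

·→ maze.move(dir: north)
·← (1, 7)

·→ maze.sense(dir: north)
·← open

·→ stack.push(x: north)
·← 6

·→ maze.move(dir: north)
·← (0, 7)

·→ maze.sense(dir: west)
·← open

·→ stack.push(x: west)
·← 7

·→ maze.move(dir: west)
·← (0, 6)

·→ maze.sense(dir: west)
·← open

·→ stack.push(x: west)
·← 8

·→ maze.move(dir: west)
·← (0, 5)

·→ maze.sense(dir: west)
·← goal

·→ maze.move(dir: west)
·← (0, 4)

Answer: (0, 4)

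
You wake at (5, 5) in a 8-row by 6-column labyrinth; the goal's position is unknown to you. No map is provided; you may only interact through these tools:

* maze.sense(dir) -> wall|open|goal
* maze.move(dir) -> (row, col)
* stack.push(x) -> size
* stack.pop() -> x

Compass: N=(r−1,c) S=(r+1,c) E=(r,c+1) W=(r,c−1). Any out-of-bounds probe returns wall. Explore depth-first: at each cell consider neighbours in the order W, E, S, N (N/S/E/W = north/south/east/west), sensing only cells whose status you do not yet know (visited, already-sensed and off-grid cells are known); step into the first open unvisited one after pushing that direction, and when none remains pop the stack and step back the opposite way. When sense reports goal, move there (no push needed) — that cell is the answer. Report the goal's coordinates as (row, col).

-- sense(dir→west) : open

-- push(x→west) : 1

-- move(dir→west) : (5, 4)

-- sense(dir→west) : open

-- push(x→west) : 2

-- move(dir→west) : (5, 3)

-- sense(dir→west) : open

-- push(x→west) : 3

-- move(dir→west) : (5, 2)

-- sense(dir→west) : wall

-- sense(dir→south) : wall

-- sense(dir→north) : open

-- push(x→north) : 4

-- move(dir→north) : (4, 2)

-- sense(dir→west) : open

-- push(x→west) : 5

-- move(dir→west) : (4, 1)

-- sense(dir→west) : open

-- push(x→west) : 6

-- move(dir→west) : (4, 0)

-- sense(dir→south) : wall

-- sense(dir→north) : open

-- push(x→north) : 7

-- move(dir→north) : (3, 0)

-- sense(dir→east) : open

-- push(x→east) : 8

-- move(dir→east) : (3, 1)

-- sense(dir→east) : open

-- push(x→east) : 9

-- move(dir→east) : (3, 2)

-- sense(dir→east) : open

-- push(x→east) : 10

-- move(dir→east) : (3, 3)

-- sense(dir→east) : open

-- push(x→east) : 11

-- move(dir→east) : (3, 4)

-- sense(dir→east) : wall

-- sense(dir→south) : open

-- push(x→south) : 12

-- move(dir→south) : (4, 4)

-- sense(dir→west) : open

-- push(x→west) : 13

-- move(dir→west) : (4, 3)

-- pop() : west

-- move(dir→east) : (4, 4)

-- sense(dir→east) : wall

-- pop() : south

-- move(dir→north) : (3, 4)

-- sense(dir→north) : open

-- push(x→north) : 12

-- move(dir→north) : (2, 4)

-- sense(dir→west) : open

-- push(x→west) : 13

-- move(dir→west) : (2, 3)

-- sense(dir→west) : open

-- push(x→west) : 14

-- move(dir→west) : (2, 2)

-- sense(dir→west) : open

-- push(x→west) : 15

-- move(dir→west) : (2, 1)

-- sense(dir→west) : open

-- push(x→west) : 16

-- move(dir→west) : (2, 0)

-- sense(dir→north) : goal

-- move(dir→north) : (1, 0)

Answer: (1, 0)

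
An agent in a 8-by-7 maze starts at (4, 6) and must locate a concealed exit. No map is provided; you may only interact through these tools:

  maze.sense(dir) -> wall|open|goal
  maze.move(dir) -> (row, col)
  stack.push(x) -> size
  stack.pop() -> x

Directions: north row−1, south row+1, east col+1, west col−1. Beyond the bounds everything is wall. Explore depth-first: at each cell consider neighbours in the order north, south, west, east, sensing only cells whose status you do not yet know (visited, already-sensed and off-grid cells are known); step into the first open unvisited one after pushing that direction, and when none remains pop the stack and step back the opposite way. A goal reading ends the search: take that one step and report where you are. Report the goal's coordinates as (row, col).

> sense dir→north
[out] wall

> sense dir→south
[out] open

> push x→south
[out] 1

> move dir→south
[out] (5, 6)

> sense dir→south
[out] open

> push x→south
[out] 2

> move dir→south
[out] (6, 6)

> sense dir→south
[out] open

> push x→south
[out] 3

> move dir→south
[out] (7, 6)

> sense dir→west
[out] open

> push x→west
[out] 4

> move dir→west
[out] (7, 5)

> sense dir→north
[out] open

> push x→north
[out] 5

> move dir→north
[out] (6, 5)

> sense dir→north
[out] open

> push x→north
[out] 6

> move dir→north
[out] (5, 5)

> sense dir→north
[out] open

> push x→north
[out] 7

> move dir→north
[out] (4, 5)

> sense dir→north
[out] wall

> sense dir→west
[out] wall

> pop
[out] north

> move dir→south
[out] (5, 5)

> sense dir→west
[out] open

> push x→west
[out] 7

> move dir→west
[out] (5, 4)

> sense dir→south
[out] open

> push x→south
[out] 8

> move dir→south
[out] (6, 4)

> sense dir→south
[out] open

> push x→south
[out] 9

> move dir→south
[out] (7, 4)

> sense dir→west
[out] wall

> pop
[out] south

> move dir→north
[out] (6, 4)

> sense dir→west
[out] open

> push x→west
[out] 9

> move dir→west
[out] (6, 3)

> sense dir→north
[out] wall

> sense dir→west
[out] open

> push x→west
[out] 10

> move dir→west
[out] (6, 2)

> sense dir→north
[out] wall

> sense dir→south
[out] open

> push x→south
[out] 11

> move dir→south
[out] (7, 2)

> sense dir→west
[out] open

> push x→west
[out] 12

> move dir→west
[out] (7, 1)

> sense dir→north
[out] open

> push x→north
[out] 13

> move dir→north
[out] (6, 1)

> sense dir→north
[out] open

> push x→north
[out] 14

> move dir→north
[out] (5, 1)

> sense dir→north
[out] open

> push x→north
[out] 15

> move dir→north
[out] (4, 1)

> sense dir→north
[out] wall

> sense dir→west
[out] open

> push x→west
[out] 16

> move dir→west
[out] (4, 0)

> sense dir→north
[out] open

> push x→north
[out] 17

> move dir→north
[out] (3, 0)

> sense dir→north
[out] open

> push x→north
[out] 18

> move dir→north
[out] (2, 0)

> sense dir→north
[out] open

> push x→north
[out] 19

> move dir→north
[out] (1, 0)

> sense dir→north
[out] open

> push x→north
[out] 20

> move dir→north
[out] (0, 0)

> sense dir→east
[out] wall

> pop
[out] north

> move dir→south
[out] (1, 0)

> sense dir→east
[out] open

> push x→east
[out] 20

> move dir→east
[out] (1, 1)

> sense dir→south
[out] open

> push x→south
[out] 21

> move dir→south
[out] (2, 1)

> sense dir→east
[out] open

> push x→east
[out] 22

> move dir→east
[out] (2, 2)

> sense dir→north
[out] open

> push x→north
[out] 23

> move dir→north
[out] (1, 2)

> sense dir→north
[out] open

> push x→north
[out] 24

> move dir→north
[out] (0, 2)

> sense dir→east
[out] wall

> pop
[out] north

> move dir→south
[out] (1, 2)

> sense dir→east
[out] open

> push x→east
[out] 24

> move dir→east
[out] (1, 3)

> sense dir→south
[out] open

> push x→south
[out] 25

> move dir→south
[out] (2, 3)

> sense dir→south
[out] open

> push x→south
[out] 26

> move dir→south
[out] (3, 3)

> sense dir→south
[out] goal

> move dir→south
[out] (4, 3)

Answer: (4, 3)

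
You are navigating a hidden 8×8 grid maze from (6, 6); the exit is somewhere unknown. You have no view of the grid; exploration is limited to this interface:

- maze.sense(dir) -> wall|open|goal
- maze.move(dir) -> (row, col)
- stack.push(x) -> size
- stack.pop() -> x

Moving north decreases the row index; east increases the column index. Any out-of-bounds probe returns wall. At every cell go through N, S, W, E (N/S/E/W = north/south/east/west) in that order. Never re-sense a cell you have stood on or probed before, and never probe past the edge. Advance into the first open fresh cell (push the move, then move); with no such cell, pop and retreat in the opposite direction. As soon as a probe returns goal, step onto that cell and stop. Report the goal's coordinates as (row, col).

>> maze.sense(dir: north)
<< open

>> stack.push(x: north)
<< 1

>> maze.move(dir: north)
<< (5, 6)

>> maze.sense(dir: north)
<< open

>> stack.push(x: north)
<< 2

>> maze.move(dir: north)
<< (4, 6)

>> maze.sense(dir: north)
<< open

>> stack.push(x: north)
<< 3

>> maze.move(dir: north)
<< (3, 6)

>> maze.sense(dir: north)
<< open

>> stack.push(x: north)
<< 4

>> maze.move(dir: north)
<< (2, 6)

>> maze.sense(dir: north)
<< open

>> stack.push(x: north)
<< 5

>> maze.move(dir: north)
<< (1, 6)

>> maze.sense(dir: north)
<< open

>> stack.push(x: north)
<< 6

>> maze.move(dir: north)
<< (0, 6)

>> maze.sense(dir: west)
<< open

>> stack.push(x: west)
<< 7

>> maze.move(dir: west)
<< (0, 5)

>> maze.sense(dir: south)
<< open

>> stack.push(x: south)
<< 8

>> maze.move(dir: south)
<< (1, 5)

>> maze.sense(dir: south)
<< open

>> stack.push(x: south)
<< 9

>> maze.move(dir: south)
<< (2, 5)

>> maze.sense(dir: south)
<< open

>> stack.push(x: south)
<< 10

>> maze.move(dir: south)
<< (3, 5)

>> maze.sense(dir: south)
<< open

>> stack.push(x: south)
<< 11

>> maze.move(dir: south)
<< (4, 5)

>> maze.sense(dir: south)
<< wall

>> maze.sense(dir: west)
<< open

>> stack.push(x: west)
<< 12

>> maze.move(dir: west)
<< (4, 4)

>> maze.sense(dir: north)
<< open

>> stack.push(x: north)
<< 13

>> maze.move(dir: north)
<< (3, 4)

>> maze.sense(dir: north)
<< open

>> stack.push(x: north)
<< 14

>> maze.move(dir: north)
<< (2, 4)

>> maze.sense(dir: north)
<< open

>> stack.push(x: north)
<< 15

>> maze.move(dir: north)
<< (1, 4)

>> maze.sense(dir: north)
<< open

>> stack.push(x: north)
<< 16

>> maze.move(dir: north)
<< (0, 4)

>> maze.sense(dir: west)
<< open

>> stack.push(x: west)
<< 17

>> maze.move(dir: west)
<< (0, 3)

>> maze.sense(dir: south)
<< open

>> stack.push(x: south)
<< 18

>> maze.move(dir: south)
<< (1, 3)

>> maze.sense(dir: south)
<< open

>> stack.push(x: south)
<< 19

>> maze.move(dir: south)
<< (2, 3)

>> maze.sense(dir: south)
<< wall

>> maze.sense(dir: west)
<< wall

>> stack.pop()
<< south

>> maze.move(dir: north)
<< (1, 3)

>> maze.sense(dir: west)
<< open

>> stack.push(x: west)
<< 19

>> maze.move(dir: west)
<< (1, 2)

>> maze.sense(dir: north)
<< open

>> stack.push(x: north)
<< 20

>> maze.move(dir: north)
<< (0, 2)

>> maze.sense(dir: west)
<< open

>> stack.push(x: west)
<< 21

>> maze.move(dir: west)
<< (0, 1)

>> maze.sense(dir: south)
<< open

>> stack.push(x: south)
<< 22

>> maze.move(dir: south)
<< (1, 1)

>> maze.sense(dir: south)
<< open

>> stack.push(x: south)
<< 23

>> maze.move(dir: south)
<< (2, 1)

>> maze.sense(dir: south)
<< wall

>> maze.sense(dir: west)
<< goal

>> maze.move(dir: west)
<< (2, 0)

Answer: (2, 0)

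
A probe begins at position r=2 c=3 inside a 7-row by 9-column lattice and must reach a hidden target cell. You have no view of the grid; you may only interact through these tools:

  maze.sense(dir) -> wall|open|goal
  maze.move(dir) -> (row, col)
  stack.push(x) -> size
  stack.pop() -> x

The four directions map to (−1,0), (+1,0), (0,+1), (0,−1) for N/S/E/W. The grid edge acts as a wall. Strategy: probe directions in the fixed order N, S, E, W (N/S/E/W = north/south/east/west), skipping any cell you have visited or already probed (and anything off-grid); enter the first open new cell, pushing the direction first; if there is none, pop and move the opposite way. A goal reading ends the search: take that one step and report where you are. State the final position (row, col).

CALL maze.sense[dir→north]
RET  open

CALL stack.push[x→north]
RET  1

CALL maze.move[dir→north]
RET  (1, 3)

CALL maze.sense[dir→north]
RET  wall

CALL maze.sense[dir→east]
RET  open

CALL stack.push[x→east]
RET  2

CALL maze.move[dir→east]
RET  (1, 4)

CALL maze.sense[dir→north]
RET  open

CALL stack.push[x→north]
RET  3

CALL maze.move[dir→north]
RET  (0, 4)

CALL maze.sense[dir→east]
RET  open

CALL stack.push[x→east]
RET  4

CALL maze.move[dir→east]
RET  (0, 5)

CALL maze.sense[dir→south]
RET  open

CALL stack.push[x→south]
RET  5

CALL maze.move[dir→south]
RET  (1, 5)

CALL maze.sense[dir→south]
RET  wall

CALL maze.sense[dir→east]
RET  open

CALL stack.push[x→east]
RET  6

CALL maze.move[dir→east]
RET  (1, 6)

CALL maze.sense[dir→north]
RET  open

CALL stack.push[x→north]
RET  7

CALL maze.move[dir→north]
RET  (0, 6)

CALL maze.sense[dir→east]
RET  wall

CALL stack.pop[]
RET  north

CALL maze.move[dir→south]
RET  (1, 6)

CALL maze.sense[dir→south]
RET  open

CALL stack.push[x→south]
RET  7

CALL maze.move[dir→south]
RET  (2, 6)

CALL maze.sense[dir→south]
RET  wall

CALL maze.sense[dir→east]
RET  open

CALL stack.push[x→east]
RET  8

CALL maze.move[dir→east]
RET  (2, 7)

CALL maze.sense[dir→north]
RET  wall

CALL maze.sense[dir→south]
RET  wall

CALL maze.sense[dir→east]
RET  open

CALL stack.push[x→east]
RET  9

CALL maze.move[dir→east]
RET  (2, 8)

CALL maze.sense[dir→north]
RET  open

CALL stack.push[x→north]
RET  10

CALL maze.move[dir→north]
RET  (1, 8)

CALL maze.sense[dir→north]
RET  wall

CALL stack.pop[]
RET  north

CALL maze.move[dir→south]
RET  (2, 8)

CALL maze.sense[dir→south]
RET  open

CALL stack.push[x→south]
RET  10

CALL maze.move[dir→south]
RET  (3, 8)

CALL maze.sense[dir→south]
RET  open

CALL stack.push[x→south]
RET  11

CALL maze.move[dir→south]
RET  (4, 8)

CALL maze.sense[dir→south]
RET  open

CALL stack.push[x→south]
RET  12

CALL maze.move[dir→south]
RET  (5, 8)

CALL maze.sense[dir→south]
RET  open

CALL stack.push[x→south]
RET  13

CALL maze.move[dir→south]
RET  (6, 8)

CALL maze.sense[dir→west]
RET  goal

CALL maze.move[dir→west]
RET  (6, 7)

Answer: (6, 7)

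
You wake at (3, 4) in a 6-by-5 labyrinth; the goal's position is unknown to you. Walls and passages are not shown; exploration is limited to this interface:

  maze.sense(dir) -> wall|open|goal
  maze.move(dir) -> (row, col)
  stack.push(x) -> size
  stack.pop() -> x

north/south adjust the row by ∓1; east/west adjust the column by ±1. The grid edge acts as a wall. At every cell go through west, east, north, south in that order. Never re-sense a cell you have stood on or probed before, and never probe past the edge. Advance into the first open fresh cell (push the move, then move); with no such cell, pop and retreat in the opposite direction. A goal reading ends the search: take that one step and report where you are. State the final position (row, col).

→ maze.sense(dir='west')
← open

→ stack.push(x='west')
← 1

→ maze.move(dir='west')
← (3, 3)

→ maze.sense(dir='west')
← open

→ stack.push(x='west')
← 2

→ maze.move(dir='west')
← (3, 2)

→ maze.sense(dir='west')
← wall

→ maze.sense(dir='north')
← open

→ stack.push(x='north')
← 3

→ maze.move(dir='north')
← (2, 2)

→ maze.sense(dir='west')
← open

→ stack.push(x='west')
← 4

→ maze.move(dir='west')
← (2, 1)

→ maze.sense(dir='west')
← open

→ stack.push(x='west')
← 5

→ maze.move(dir='west')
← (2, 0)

→ maze.sense(dir='north')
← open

→ stack.push(x='north')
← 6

→ maze.move(dir='north')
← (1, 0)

→ maze.sense(dir='east')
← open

→ stack.push(x='east')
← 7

→ maze.move(dir='east')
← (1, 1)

→ maze.sense(dir='east')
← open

→ stack.push(x='east')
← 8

→ maze.move(dir='east')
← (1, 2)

→ maze.sense(dir='east')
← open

→ stack.push(x='east')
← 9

→ maze.move(dir='east')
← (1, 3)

→ maze.sense(dir='east')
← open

→ stack.push(x='east')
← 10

→ maze.move(dir='east')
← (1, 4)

→ maze.sense(dir='north')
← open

→ stack.push(x='north')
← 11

→ maze.move(dir='north')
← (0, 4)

→ maze.sense(dir='west')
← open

→ stack.push(x='west')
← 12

→ maze.move(dir='west')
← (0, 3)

→ maze.sense(dir='west')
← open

→ stack.push(x='west')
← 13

→ maze.move(dir='west')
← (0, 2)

→ maze.sense(dir='west')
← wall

→ stack.pop()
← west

→ maze.move(dir='east')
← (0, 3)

→ stack.pop()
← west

→ maze.move(dir='east')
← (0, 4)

→ stack.pop()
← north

→ maze.move(dir='south')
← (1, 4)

→ maze.sense(dir='south')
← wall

→ stack.pop()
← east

→ maze.move(dir='west')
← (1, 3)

→ maze.sense(dir='south')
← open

→ stack.push(x='south')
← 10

→ maze.move(dir='south')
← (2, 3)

→ stack.pop()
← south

→ maze.move(dir='north')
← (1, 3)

→ stack.pop()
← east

→ maze.move(dir='west')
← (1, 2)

→ stack.pop()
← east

→ maze.move(dir='west')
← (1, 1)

→ stack.pop()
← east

→ maze.move(dir='west')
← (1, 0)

→ maze.sense(dir='north')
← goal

→ maze.move(dir='north')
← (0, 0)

Answer: (0, 0)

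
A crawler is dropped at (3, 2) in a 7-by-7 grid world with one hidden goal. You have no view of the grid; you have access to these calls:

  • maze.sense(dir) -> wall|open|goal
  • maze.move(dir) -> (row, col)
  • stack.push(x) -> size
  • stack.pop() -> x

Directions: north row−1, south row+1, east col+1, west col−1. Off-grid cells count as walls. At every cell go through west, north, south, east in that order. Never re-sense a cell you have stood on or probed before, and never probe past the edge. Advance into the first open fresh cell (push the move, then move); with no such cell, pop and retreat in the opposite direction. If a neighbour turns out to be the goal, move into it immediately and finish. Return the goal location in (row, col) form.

$ maze.sense west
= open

$ stack.push west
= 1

$ maze.move west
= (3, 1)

$ maze.sense west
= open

$ stack.push west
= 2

$ maze.move west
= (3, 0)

$ maze.sense north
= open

$ stack.push north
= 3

$ maze.move north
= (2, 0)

$ maze.sense north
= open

$ stack.push north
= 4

$ maze.move north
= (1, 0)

$ maze.sense north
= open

$ stack.push north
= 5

$ maze.move north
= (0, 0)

$ maze.sense east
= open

$ stack.push east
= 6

$ maze.move east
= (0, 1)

$ maze.sense south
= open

$ stack.push south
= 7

$ maze.move south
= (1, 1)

$ maze.sense south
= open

$ stack.push south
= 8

$ maze.move south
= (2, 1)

$ maze.sense east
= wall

$ stack.pop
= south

$ maze.move north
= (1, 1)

$ maze.sense east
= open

$ stack.push east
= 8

$ maze.move east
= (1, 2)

$ maze.sense north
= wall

$ maze.sense east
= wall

$ stack.pop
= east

$ maze.move west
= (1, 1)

$ stack.pop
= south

$ maze.move north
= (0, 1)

$ stack.pop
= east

$ maze.move west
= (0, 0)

$ stack.pop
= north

$ maze.move south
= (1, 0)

$ stack.pop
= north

$ maze.move south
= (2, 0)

$ stack.pop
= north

$ maze.move south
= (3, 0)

$ maze.sense south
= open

$ stack.push south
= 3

$ maze.move south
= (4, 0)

$ maze.sense south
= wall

$ maze.sense east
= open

$ stack.push east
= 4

$ maze.move east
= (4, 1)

$ maze.sense south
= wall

$ maze.sense east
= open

$ stack.push east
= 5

$ maze.move east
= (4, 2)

$ maze.sense south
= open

$ stack.push south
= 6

$ maze.move south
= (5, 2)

$ maze.sense south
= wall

$ maze.sense east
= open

$ stack.push east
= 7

$ maze.move east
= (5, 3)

$ maze.sense north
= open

$ stack.push north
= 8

$ maze.move north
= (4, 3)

$ maze.sense north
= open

$ stack.push north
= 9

$ maze.move north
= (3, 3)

$ maze.sense north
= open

$ stack.push north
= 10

$ maze.move north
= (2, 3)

$ maze.sense east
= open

$ stack.push east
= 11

$ maze.move east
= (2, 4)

$ maze.sense north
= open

$ stack.push north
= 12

$ maze.move north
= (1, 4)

$ maze.sense north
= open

$ stack.push north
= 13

$ maze.move north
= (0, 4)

$ maze.sense west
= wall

$ maze.sense east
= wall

$ stack.pop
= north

$ maze.move south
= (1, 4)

$ maze.sense east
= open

$ stack.push east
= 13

$ maze.move east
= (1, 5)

$ maze.sense south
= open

$ stack.push south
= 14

$ maze.move south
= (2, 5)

$ maze.sense south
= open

$ stack.push south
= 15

$ maze.move south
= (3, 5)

$ maze.sense west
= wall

$ maze.sense south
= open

$ stack.push south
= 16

$ maze.move south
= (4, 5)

$ maze.sense west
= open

$ stack.push west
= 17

$ maze.move west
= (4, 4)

$ maze.sense south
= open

$ stack.push south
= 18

$ maze.move south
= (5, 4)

$ maze.sense south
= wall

$ maze.sense east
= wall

$ stack.pop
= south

$ maze.move north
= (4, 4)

$ stack.pop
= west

$ maze.move east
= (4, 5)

$ maze.sense east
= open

$ stack.push east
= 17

$ maze.move east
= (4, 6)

$ maze.sense north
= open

$ stack.push north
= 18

$ maze.move north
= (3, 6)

$ maze.sense north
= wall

$ stack.pop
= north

$ maze.move south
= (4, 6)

$ maze.sense south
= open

$ stack.push south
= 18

$ maze.move south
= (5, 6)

$ maze.sense south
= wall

$ stack.pop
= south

$ maze.move north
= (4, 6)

$ stack.pop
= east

$ maze.move west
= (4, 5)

$ stack.pop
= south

$ maze.move north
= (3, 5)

$ stack.pop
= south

$ maze.move north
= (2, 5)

$ stack.pop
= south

$ maze.move north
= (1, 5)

$ maze.sense east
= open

$ stack.push east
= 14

$ maze.move east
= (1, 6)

$ maze.sense north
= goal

$ maze.move north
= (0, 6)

Answer: (0, 6)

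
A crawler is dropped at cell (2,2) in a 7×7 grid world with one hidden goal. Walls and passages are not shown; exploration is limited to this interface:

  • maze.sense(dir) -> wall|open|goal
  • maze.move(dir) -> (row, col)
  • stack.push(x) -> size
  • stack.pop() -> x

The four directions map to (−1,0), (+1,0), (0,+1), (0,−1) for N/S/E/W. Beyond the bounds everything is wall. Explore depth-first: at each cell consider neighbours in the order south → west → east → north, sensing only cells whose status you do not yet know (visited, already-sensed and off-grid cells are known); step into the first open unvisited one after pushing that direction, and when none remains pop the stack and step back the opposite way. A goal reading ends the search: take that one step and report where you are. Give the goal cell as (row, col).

CALL maze.sense[dir='south']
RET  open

CALL stack.push[x='south']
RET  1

CALL maze.move[dir='south']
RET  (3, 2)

CALL maze.sense[dir='south']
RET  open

CALL stack.push[x='south']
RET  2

CALL maze.move[dir='south']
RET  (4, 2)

CALL maze.sense[dir='south']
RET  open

CALL stack.push[x='south']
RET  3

CALL maze.move[dir='south']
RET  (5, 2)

CALL maze.sense[dir='south']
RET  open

CALL stack.push[x='south']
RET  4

CALL maze.move[dir='south']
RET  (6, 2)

CALL maze.sense[dir='west']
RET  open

CALL stack.push[x='west']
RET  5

CALL maze.move[dir='west']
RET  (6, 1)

CALL maze.sense[dir='west']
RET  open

CALL stack.push[x='west']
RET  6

CALL maze.move[dir='west']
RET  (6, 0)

CALL maze.sense[dir='north']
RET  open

CALL stack.push[x='north']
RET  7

CALL maze.move[dir='north']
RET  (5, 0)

CALL maze.sense[dir='east']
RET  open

CALL stack.push[x='east']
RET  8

CALL maze.move[dir='east']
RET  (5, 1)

CALL maze.sense[dir='north']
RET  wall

CALL stack.pop[]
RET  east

CALL maze.move[dir='west']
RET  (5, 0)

CALL maze.sense[dir='north']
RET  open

CALL stack.push[x='north']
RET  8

CALL maze.move[dir='north']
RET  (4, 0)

CALL maze.sense[dir='north']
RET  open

CALL stack.push[x='north']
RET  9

CALL maze.move[dir='north']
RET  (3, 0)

CALL maze.sense[dir='east']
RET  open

CALL stack.push[x='east']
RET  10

CALL maze.move[dir='east']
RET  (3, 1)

CALL maze.sense[dir='north']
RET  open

CALL stack.push[x='north']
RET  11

CALL maze.move[dir='north']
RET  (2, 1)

CALL maze.sense[dir='west']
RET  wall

CALL maze.sense[dir='north']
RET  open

CALL stack.push[x='north']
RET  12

CALL maze.move[dir='north']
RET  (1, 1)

CALL maze.sense[dir='west']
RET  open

CALL stack.push[x='west']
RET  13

CALL maze.move[dir='west']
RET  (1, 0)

CALL maze.sense[dir='north']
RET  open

CALL stack.push[x='north']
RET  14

CALL maze.move[dir='north']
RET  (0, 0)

CALL maze.sense[dir='east']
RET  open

CALL stack.push[x='east']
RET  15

CALL maze.move[dir='east']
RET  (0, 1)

CALL maze.sense[dir='east']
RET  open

CALL stack.push[x='east']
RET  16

CALL maze.move[dir='east']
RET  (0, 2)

CALL maze.sense[dir='south']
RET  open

CALL stack.push[x='south']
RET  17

CALL maze.move[dir='south']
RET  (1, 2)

CALL maze.sense[dir='east']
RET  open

CALL stack.push[x='east']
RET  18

CALL maze.move[dir='east']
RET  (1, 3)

CALL maze.sense[dir='south']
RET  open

CALL stack.push[x='south']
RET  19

CALL maze.move[dir='south']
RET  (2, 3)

CALL maze.sense[dir='south']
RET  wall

CALL maze.sense[dir='east']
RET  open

CALL stack.push[x='east']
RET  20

CALL maze.move[dir='east']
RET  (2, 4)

CALL maze.sense[dir='south']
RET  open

CALL stack.push[x='south']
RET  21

CALL maze.move[dir='south']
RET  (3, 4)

CALL maze.sense[dir='south']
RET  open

CALL stack.push[x='south']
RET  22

CALL maze.move[dir='south']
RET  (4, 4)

CALL maze.sense[dir='south']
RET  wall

CALL maze.sense[dir='west']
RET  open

CALL stack.push[x='west']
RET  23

CALL maze.move[dir='west']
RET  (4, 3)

CALL maze.sense[dir='south']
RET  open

CALL stack.push[x='south']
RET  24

CALL maze.move[dir='south']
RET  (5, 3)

CALL maze.sense[dir='south']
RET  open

CALL stack.push[x='south']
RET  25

CALL maze.move[dir='south']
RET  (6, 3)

CALL maze.sense[dir='east']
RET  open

CALL stack.push[x='east']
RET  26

CALL maze.move[dir='east']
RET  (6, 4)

CALL maze.sense[dir='east']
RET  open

CALL stack.push[x='east']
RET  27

CALL maze.move[dir='east']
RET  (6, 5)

CALL maze.sense[dir='east']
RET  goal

CALL maze.move[dir='east']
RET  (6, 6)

Answer: (6, 6)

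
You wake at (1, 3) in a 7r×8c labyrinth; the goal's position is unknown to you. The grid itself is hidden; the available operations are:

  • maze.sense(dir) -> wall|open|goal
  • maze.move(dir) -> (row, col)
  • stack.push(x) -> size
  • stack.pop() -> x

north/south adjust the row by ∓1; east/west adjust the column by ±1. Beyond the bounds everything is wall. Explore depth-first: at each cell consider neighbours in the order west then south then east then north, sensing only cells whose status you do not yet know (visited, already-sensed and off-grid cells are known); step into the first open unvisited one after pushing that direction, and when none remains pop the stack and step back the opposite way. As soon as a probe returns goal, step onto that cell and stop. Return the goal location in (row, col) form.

·→ sense(dir='west')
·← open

·→ push(x='west')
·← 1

·→ move(dir='west')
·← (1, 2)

·→ sense(dir='west')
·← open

·→ push(x='west')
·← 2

·→ move(dir='west')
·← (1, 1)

·→ sense(dir='west')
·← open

·→ push(x='west')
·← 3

·→ move(dir='west')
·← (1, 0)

·→ sense(dir='south')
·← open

·→ push(x='south')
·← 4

·→ move(dir='south')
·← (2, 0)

·→ sense(dir='south')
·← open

·→ push(x='south')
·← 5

·→ move(dir='south')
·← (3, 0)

·→ sense(dir='south')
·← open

·→ push(x='south')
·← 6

·→ move(dir='south')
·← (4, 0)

·→ sense(dir='south')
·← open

·→ push(x='south')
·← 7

·→ move(dir='south')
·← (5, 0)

·→ sense(dir='south')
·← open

·→ push(x='south')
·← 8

·→ move(dir='south')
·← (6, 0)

·→ sense(dir='east')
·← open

·→ push(x='east')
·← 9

·→ move(dir='east')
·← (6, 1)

·→ sense(dir='east')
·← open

·→ push(x='east')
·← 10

·→ move(dir='east')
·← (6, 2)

·→ sense(dir='east')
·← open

·→ push(x='east')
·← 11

·→ move(dir='east')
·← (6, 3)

·→ sense(dir='east')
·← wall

·→ sense(dir='north')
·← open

·→ push(x='north')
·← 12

·→ move(dir='north')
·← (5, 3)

·→ sense(dir='west')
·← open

·→ push(x='west')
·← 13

·→ move(dir='west')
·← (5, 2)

·→ sense(dir='west')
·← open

·→ push(x='west')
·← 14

·→ move(dir='west')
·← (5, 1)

·→ sense(dir='north')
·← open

·→ push(x='north')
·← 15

·→ move(dir='north')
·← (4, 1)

·→ sense(dir='east')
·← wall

·→ sense(dir='north')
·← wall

·→ pop()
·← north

·→ move(dir='south')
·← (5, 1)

·→ pop()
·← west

·→ move(dir='east')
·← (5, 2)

·→ pop()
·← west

·→ move(dir='east')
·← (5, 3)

·→ sense(dir='east')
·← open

·→ push(x='east')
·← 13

·→ move(dir='east')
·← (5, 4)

·→ sense(dir='east')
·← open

·→ push(x='east')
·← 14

·→ move(dir='east')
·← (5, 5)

·→ sense(dir='south')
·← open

·→ push(x='south')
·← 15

·→ move(dir='south')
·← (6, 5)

·→ sense(dir='east')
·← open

·→ push(x='east')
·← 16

·→ move(dir='east')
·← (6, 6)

·→ sense(dir='east')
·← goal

·→ move(dir='east')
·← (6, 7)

Answer: (6, 7)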